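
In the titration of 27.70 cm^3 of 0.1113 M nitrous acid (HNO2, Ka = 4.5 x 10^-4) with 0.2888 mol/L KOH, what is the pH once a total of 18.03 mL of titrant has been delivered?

n(acid) = 0.1113 x 0.02770 = 0.003083 mol; n(KOH) added = 0.2888 x 0.01803 = 0.005207 mol.
Base is in excess by 0.005207 - 0.003083 = 0.002124 mol in a total volume of 0.04573 L.
[OH^-] = 0.002124/0.04573 = 0.04645 M, so pOH = 1.33 and pH = 14.00 - 1.33 = 12.67.

12.67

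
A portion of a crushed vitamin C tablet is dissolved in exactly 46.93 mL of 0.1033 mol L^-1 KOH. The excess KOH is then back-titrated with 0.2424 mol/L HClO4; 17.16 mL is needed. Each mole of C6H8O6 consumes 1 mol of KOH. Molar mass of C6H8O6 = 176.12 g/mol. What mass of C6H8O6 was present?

0.121 g

Total n(KOH) added = 0.1033 x 0.04693 = 0.004848 mol.
n(HClO4) used = 0.2424 x 0.01716 = 0.004160 mol, which equals the excess n(KOH).
So n(KOH) consumed by the sample = 0.004848 - 0.004160 = 0.0006883 mol.
n(C6H8O6) = 0.0006883 / 1 = 0.0006883 mol.
mass = 0.0006883 mol x 176.12 g/mol = 0.121 g.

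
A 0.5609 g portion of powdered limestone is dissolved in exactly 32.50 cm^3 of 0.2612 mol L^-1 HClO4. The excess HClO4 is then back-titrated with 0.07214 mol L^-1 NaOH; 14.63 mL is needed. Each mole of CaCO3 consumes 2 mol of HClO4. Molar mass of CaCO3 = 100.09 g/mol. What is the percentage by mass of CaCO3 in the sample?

66.3%

Total n(HClO4) added = 0.2612 x 0.03250 = 0.008489 mol.
n(NaOH) used = 0.07214 x 0.01463 = 0.001055 mol, which equals the excess n(HClO4).
So n(HClO4) consumed by the sample = 0.008489 - 0.001055 = 0.007434 mol.
n(CaCO3) = 0.007434 / 2 = 0.003717 mol.
mass CaCO3 = 0.003717 x 100.09 = 0.3720 g, so %CaCO3 = 0.3720/0.5609 x 100 = 66.3%.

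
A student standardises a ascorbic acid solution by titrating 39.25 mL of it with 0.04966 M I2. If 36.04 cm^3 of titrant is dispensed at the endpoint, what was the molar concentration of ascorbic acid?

0.0456 M

n(I2) = 0.04966 x 0.03604 = 0.001790 mol.
From the balanced equation, 1 mol I2 reacts with 1 mol ascorbic acid, so n(ascorbic acid) = 0.001790 x 1/1 = 0.001790 mol.
[ascorbic acid] = 0.001790 / 0.03925 L = 0.0456 M.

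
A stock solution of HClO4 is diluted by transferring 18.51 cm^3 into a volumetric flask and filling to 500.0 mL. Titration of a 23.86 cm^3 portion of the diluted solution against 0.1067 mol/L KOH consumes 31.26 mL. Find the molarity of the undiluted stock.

n(KOH) = 0.1067 x 0.03126 = 0.003335 mol.
n(HClO4) in the aliquot = 0.003335 mol.
[diluted HClO4] = 0.003335 / 0.02386 = 0.1398 M.
Dilution factor = 500.0/18.51 = 27.01, so [stock] = 0.1398 x 27.01 = 3.78 M.

3.78 M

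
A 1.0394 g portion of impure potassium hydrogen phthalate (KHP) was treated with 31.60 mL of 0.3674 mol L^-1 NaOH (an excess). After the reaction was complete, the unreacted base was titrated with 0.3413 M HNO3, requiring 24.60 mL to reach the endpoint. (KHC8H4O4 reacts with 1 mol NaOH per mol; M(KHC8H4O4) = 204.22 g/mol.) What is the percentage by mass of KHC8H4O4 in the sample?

63.1%

Total n(NaOH) added = 0.3674 x 0.03160 = 0.01161 mol.
n(HNO3) used = 0.3413 x 0.02460 = 0.008396 mol, which equals the excess n(NaOH).
So n(NaOH) consumed by the sample = 0.01161 - 0.008396 = 0.003214 mol.
n(KHC8H4O4) = 0.003214 / 1 = 0.003214 mol.
mass KHC8H4O4 = 0.003214 x 204.22 = 0.6563 g, so %KHC8H4O4 = 0.6563/1.0394 x 100 = 63.1%.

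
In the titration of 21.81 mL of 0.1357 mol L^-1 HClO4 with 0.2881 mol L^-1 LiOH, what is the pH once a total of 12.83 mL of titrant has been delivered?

12.33

n(acid) = 0.1357 x 0.02181 = 0.002960 mol; n(LiOH) added = 0.2881 x 0.01283 = 0.003696 mol.
Base is in excess by 0.003696 - 0.002960 = 0.0007367 mol in a total volume of 0.03464 L.
[OH^-] = 0.0007367/0.03464 = 0.02127 M, so pOH = 1.67 and pH = 14.00 - 1.67 = 12.33.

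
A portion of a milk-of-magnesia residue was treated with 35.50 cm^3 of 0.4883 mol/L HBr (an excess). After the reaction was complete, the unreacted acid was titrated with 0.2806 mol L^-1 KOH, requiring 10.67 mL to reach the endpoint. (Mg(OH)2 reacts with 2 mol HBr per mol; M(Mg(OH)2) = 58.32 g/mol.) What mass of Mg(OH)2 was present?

0.418 g

Total n(HBr) added = 0.4883 x 0.03550 = 0.01733 mol.
n(KOH) used = 0.2806 x 0.01067 = 0.002994 mol, which equals the excess n(HBr).
So n(HBr) consumed by the sample = 0.01733 - 0.002994 = 0.01434 mol.
n(Mg(OH)2) = 0.01434 / 2 = 0.007170 mol.
mass = 0.007170 mol x 58.32 g/mol = 0.418 g.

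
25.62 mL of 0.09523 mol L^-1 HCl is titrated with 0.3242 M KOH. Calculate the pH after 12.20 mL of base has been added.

12.60

n(acid) = 0.09523 x 0.02562 = 0.002440 mol; n(KOH) added = 0.3242 x 0.01220 = 0.003955 mol.
Base is in excess by 0.003955 - 0.002440 = 0.001515 mol in a total volume of 0.03782 L.
[OH^-] = 0.001515/0.03782 = 0.04007 M, so pOH = 1.40 and pH = 14.00 - 1.40 = 12.60.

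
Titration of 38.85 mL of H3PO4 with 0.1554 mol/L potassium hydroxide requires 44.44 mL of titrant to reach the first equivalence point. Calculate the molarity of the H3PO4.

0.178 M

n(KOH) = 0.1554 x 0.04444 = 0.006906 mol.
At the first equivalence point, 1 mol OH^- react per mol H3PO4, so n(H3PO4) = 0.006906 / 1 = 0.006906 mol.
[H3PO4] = 0.006906 / 0.03885 L = 0.178 M.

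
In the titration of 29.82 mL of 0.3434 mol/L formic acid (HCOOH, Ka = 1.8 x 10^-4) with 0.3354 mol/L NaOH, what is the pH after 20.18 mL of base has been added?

4.03

Initial n(HCOOH) = 0.3434 x 0.02982 = 0.01024 mol.
n(NaOH) added = 0.3354 x 0.02018 = 0.006768 mol, converting that many moles of HCOOH to HCOO-.
Remaining n(HCOOH) = 0.003472 mol; n(HCOO-) = 0.006768 mol.
By Henderson-Hasselbalch, pH = pKa + log([A^-]/[HA]) = 3.74 + log(0.006768/0.003472) = 3.74 + (+0.29) = 4.03.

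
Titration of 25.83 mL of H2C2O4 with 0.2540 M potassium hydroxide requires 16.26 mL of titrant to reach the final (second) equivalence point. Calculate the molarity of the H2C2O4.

0.0799 M

n(KOH) = 0.2540 x 0.01626 = 0.004130 mol.
At the final (second) equivalence point, 2 mol OH^- react per mol H2C2O4, so n(H2C2O4) = 0.004130 / 2 = 0.002065 mol.
[H2C2O4] = 0.002065 / 0.02583 L = 0.0799 M.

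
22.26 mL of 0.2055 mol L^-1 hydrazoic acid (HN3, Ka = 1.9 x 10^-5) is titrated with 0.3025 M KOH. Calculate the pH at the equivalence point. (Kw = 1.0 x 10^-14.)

8.90

n(HN3) = 0.2055 x 0.02226 = 0.004574 mol; V(KOH) at equivalence = 0.004574/0.3025 = 0.01512 L.
At equivalence all the acid is converted to N3-; total volume = 0.02226 + 0.01512 = 0.03738 L, so [N3-] = 0.004574/0.03738 = 0.1224 M.
Kb = Kw/Ka = 1.0e-14 / 1.9 x 10^-5 = 5.26e-10.
[OH^-] = sqrt(Kb x [N3-]) = sqrt(5.26e-10 x 0.1224) = 8.03e-6 M.
pOH = 5.10, so pH = 14.00 - 5.10 = 8.90.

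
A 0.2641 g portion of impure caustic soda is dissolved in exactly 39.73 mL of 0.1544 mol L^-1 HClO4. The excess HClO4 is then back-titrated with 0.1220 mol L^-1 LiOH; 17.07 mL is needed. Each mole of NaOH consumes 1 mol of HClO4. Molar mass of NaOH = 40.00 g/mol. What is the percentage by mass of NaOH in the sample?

61.4%

Total n(HClO4) added = 0.1544 x 0.03973 = 0.006134 mol.
n(LiOH) used = 0.1220 x 0.01707 = 0.002083 mol, which equals the excess n(HClO4).
So n(HClO4) consumed by the sample = 0.006134 - 0.002083 = 0.004052 mol.
n(NaOH) = 0.004052 / 1 = 0.004052 mol.
mass NaOH = 0.004052 x 40.00 = 0.1621 g, so %NaOH = 0.1621/0.2641 x 100 = 61.4%.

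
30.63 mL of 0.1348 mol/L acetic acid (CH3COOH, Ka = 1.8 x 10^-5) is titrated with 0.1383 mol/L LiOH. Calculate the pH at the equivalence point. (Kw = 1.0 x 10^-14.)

n(CH3COOH) = 0.1348 x 0.03063 = 0.004129 mol; V(LiOH) at equivalence = 0.004129/0.1383 = 0.02985 L.
At equivalence all the acid is converted to CH3COO-; total volume = 0.03063 + 0.02985 = 0.06048 L, so [CH3COO-] = 0.004129/0.06048 = 0.06826 M.
Kb = Kw/Ka = 1.0e-14 / 1.8 x 10^-5 = 5.56e-10.
[OH^-] = sqrt(Kb x [CH3COO-]) = sqrt(5.56e-10 x 0.06826) = 6.16e-6 M.
pOH = 5.21, so pH = 14.00 - 5.21 = 8.79.

8.79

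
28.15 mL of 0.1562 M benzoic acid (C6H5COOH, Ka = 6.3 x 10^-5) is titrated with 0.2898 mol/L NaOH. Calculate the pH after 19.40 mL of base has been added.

n(acid) = 0.1562 x 0.02815 = 0.004397 mol; n(NaOH) added = 0.2898 x 0.01940 = 0.005622 mol.
Base is in excess by 0.005622 - 0.004397 = 0.001225 mol in a total volume of 0.04755 L.
[OH^-] = 0.001225/0.04755 = 0.02576 M, so pOH = 1.59 and pH = 14.00 - 1.59 = 12.41.

12.41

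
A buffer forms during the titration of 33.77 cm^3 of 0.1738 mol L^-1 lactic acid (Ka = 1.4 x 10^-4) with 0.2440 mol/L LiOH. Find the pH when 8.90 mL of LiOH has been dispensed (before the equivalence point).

Initial n(HC3H5O3) = 0.1738 x 0.03377 = 0.005869 mol.
n(LiOH) added = 0.2440 x 0.008900 = 0.002172 mol, converting that many moles of HC3H5O3 to C3H5O3-.
Remaining n(HC3H5O3) = 0.003698 mol; n(C3H5O3-) = 0.002172 mol.
By Henderson-Hasselbalch, pH = pKa + log([A^-]/[HA]) = 3.85 + log(0.002172/0.003698) = 3.85 + (-0.23) = 3.62.

3.62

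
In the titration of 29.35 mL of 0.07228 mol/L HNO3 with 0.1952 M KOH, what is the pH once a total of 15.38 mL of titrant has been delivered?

n(acid) = 0.07228 x 0.02935 = 0.002121 mol; n(KOH) added = 0.1952 x 0.01538 = 0.003002 mol.
Base is in excess by 0.003002 - 0.002121 = 0.0008808 mol in a total volume of 0.04473 L.
[OH^-] = 0.0008808/0.04473 = 0.01969 M, so pOH = 1.71 and pH = 14.00 - 1.71 = 12.29.

12.29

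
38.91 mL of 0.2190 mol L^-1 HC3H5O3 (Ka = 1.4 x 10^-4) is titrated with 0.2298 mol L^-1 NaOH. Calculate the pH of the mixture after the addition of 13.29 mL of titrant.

3.60

Initial n(HC3H5O3) = 0.2190 x 0.03891 = 0.008521 mol.
n(NaOH) added = 0.2298 x 0.01329 = 0.003054 mol, converting that many moles of HC3H5O3 to C3H5O3-.
Remaining n(HC3H5O3) = 0.005467 mol; n(C3H5O3-) = 0.003054 mol.
By Henderson-Hasselbalch, pH = pKa + log([A^-]/[HA]) = 3.85 + log(0.003054/0.005467) = 3.85 + (-0.25) = 3.60.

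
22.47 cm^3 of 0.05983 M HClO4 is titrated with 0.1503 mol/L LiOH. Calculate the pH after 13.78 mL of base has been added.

12.30

n(acid) = 0.05983 x 0.02247 = 0.001344 mol; n(LiOH) added = 0.1503 x 0.01378 = 0.002071 mol.
Base is in excess by 0.002071 - 0.001344 = 0.0007268 mol in a total volume of 0.03625 L.
[OH^-] = 0.0007268/0.03625 = 0.02005 M, so pOH = 1.70 and pH = 14.00 - 1.70 = 12.30.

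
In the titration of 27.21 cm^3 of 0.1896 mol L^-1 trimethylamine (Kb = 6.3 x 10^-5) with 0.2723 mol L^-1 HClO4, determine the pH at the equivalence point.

5.38

n((CH3)3N) = 0.1896 x 0.02721 = 0.005159 mol; V(HClO4) at equivalence = 0.005159/0.2723 = 0.01895 L.
At equivalence the base is fully converted to (CH3)3NH+; total volume = 0.04616 L, so [(CH3)3NH+] = 0.005159/0.04616 = 0.1118 M.
Ka((CH3)3NH+) = Kw/Kb = 1.0e-14 / 6.3 x 10^-5 = 1.59e-10.
[H^+] = sqrt(Ka x [(CH3)3NH+]) = sqrt(1.59e-10 x 0.1118) = 4.21e-6 M.
pH = -log(4.21e-6) = 5.38.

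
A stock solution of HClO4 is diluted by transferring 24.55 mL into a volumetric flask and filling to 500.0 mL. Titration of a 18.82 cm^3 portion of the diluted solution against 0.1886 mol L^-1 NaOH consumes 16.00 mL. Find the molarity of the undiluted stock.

3.27 M

n(NaOH) = 0.1886 x 0.01600 = 0.003018 mol.
n(HClO4) in the aliquot = 0.003018 mol.
[diluted HClO4] = 0.003018 / 0.01882 = 0.1603 M.
Dilution factor = 500.0/24.55 = 20.37, so [stock] = 0.1603 x 20.37 = 3.27 M.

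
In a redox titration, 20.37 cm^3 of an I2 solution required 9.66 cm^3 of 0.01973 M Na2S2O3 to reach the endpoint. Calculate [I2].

n(Na2S2O3) = 0.01973 x 0.009660 = 0.0001906 mol.
From the balanced equation, 2 mol Na2S2O3 reacts with 1 mol I2, so n(I2) = 0.0001906 x 1/2 = 9.530e-5 mol.
[I2] = 9.530e-5 / 0.02037 L = 0.00468 M.

0.00468 M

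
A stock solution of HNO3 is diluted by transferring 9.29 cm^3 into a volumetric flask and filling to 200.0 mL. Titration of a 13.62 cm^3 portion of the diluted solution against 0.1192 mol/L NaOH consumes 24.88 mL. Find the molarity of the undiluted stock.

4.69 M

n(NaOH) = 0.1192 x 0.02488 = 0.002966 mol.
n(HNO3) in the aliquot = 0.002966 mol.
[diluted HNO3] = 0.002966 / 0.01362 = 0.2177 M.
Dilution factor = 200.0/9.290 = 21.53, so [stock] = 0.2177 x 21.53 = 4.69 M.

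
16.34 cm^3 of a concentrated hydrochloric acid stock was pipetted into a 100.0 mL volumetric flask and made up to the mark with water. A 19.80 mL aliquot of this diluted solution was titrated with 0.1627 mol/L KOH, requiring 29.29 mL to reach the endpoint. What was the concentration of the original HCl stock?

1.47 M

n(KOH) = 0.1627 x 0.02929 = 0.004765 mol.
n(HCl) in the aliquot = 0.004765 mol.
[diluted HCl] = 0.004765 / 0.01980 = 0.2407 M.
Dilution factor = 100.0/16.34 = 6.120, so [stock] = 0.2407 x 6.120 = 1.47 M.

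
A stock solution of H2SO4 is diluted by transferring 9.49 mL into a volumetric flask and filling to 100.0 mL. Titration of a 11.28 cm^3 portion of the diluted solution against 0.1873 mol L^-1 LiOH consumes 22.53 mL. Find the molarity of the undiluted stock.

1.97 M

n(LiOH) = 0.1873 x 0.02253 = 0.004220 mol.
n(H2SO4) in the aliquot = 0.004220 x 1/2 = 0.002110 mol.
[diluted H2SO4] = 0.002110 / 0.01128 = 0.1871 M.
Dilution factor = 100.0/9.490 = 10.54, so [stock] = 0.1871 x 10.54 = 1.97 M.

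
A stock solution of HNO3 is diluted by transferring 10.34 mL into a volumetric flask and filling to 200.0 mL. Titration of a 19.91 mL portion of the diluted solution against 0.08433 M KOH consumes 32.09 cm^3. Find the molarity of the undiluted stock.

2.63 M

n(KOH) = 0.08433 x 0.03209 = 0.002706 mol.
n(HNO3) in the aliquot = 0.002706 mol.
[diluted HNO3] = 0.002706 / 0.01991 = 0.1359 M.
Dilution factor = 200.0/10.34 = 19.34, so [stock] = 0.1359 x 19.34 = 2.63 M.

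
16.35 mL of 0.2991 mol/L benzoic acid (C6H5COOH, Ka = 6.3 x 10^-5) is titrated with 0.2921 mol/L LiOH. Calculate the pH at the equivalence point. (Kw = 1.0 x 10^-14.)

8.69

n(C6H5COOH) = 0.2991 x 0.01635 = 0.004890 mol; V(LiOH) at equivalence = 0.004890/0.2921 = 0.01674 L.
At equivalence all the acid is converted to C6H5COO-; total volume = 0.01635 + 0.01674 = 0.03309 L, so [C6H5COO-] = 0.004890/0.03309 = 0.1478 M.
Kb = Kw/Ka = 1.0e-14 / 6.3 x 10^-5 = 1.59e-10.
[OH^-] = sqrt(Kb x [C6H5COO-]) = sqrt(1.59e-10 x 0.1478) = 4.84e-6 M.
pOH = 5.31, so pH = 14.00 - 5.31 = 8.69.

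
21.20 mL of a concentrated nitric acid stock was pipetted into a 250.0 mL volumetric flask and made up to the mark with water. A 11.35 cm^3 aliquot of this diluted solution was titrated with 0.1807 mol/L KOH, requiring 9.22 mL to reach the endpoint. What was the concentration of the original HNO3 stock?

1.73 M

n(KOH) = 0.1807 x 0.009220 = 0.001666 mol.
n(HNO3) in the aliquot = 0.001666 mol.
[diluted HNO3] = 0.001666 / 0.01135 = 0.1468 M.
Dilution factor = 250.0/21.20 = 11.79, so [stock] = 0.1468 x 11.79 = 1.73 M.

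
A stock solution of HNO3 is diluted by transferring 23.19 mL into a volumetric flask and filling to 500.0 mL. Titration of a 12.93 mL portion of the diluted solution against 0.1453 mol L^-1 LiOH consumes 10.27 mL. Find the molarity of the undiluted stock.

n(LiOH) = 0.1453 x 0.01027 = 0.001492 mol.
n(HNO3) in the aliquot = 0.001492 mol.
[diluted HNO3] = 0.001492 / 0.01293 = 0.1154 M.
Dilution factor = 500.0/23.19 = 21.56, so [stock] = 0.1154 x 21.56 = 2.49 M.

2.49 M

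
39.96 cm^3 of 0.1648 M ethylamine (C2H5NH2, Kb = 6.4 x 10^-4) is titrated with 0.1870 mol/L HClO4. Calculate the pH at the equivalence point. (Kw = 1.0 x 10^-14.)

n(C2H5NH2) = 0.1648 x 0.03996 = 0.006585 mol; V(HClO4) at equivalence = 0.006585/0.1870 = 0.03522 L.
At equivalence the base is fully converted to C2H5NH3+; total volume = 0.07518 L, so [C2H5NH3+] = 0.006585/0.07518 = 0.08760 M.
Ka(C2H5NH3+) = Kw/Kb = 1.0e-14 / 6.4 x 10^-4 = 1.56e-11.
[H^+] = sqrt(Ka x [C2H5NH3+]) = sqrt(1.56e-11 x 0.08760) = 1.17e-6 M.
pH = -log(1.17e-6) = 5.93.

5.93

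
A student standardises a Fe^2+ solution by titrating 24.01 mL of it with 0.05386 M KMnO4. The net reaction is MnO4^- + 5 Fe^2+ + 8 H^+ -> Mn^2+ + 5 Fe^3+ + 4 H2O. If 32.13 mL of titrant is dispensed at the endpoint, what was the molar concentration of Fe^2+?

0.360 M

n(KMnO4) = 0.05386 x 0.03213 = 0.001731 mol.
From the balanced equation, 1 mol KMnO4 reacts with 5 mol Fe^2+, so n(Fe^2+) = 0.001731 x 5/1 = 0.008653 mol.
[Fe^2+] = 0.008653 / 0.02401 L = 0.360 M.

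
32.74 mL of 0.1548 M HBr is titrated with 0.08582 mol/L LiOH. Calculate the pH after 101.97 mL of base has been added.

n(acid) = 0.1548 x 0.03274 = 0.005068 mol; n(LiOH) added = 0.08582 x 0.1020 = 0.008751 mol.
Base is in excess by 0.008751 - 0.005068 = 0.003683 mol in a total volume of 0.1347 L.
[OH^-] = 0.003683/0.1347 = 0.02734 M, so pOH = 1.56 and pH = 14.00 - 1.56 = 12.44.

12.44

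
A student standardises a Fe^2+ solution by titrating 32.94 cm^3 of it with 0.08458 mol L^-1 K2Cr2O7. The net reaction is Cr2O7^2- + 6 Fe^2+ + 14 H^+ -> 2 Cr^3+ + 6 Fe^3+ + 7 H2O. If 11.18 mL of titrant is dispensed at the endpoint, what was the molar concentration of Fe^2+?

0.172 M

n(K2Cr2O7) = 0.08458 x 0.01118 = 0.0009456 mol.
From the balanced equation, 1 mol K2Cr2O7 reacts with 6 mol Fe^2+, so n(Fe^2+) = 0.0009456 x 6/1 = 0.005674 mol.
[Fe^2+] = 0.005674 / 0.03294 L = 0.172 M.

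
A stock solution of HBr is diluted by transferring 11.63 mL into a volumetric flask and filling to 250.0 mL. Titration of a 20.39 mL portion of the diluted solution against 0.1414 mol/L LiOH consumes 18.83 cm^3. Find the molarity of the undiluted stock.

2.81 M

n(LiOH) = 0.1414 x 0.01883 = 0.002663 mol.
n(HBr) in the aliquot = 0.002663 mol.
[diluted HBr] = 0.002663 / 0.02039 = 0.1306 M.
Dilution factor = 250.0/11.63 = 21.50, so [stock] = 0.1306 x 21.50 = 2.81 M.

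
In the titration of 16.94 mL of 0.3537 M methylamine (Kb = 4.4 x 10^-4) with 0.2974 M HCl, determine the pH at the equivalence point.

5.72

n(CH3NH2) = 0.3537 x 0.01694 = 0.005992 mol; V(HCl) at equivalence = 0.005992/0.2974 = 0.02015 L.
At equivalence the base is fully converted to CH3NH3+; total volume = 0.03709 L, so [CH3NH3+] = 0.005992/0.03709 = 0.1616 M.
Ka(CH3NH3+) = Kw/Kb = 1.0e-14 / 4.4 x 10^-4 = 2.27e-11.
[H^+] = sqrt(Ka x [CH3NH3+]) = sqrt(2.27e-11 x 0.1616) = 1.92e-6 M.
pH = -log(1.92e-6) = 5.72.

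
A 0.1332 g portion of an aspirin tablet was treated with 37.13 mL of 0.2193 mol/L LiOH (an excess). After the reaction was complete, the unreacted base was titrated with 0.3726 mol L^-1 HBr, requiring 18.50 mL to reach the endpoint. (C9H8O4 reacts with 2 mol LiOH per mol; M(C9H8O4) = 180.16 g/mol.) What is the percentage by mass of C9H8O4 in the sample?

84.5%

Total n(LiOH) added = 0.2193 x 0.03713 = 0.008143 mol.
n(HBr) used = 0.3726 x 0.01850 = 0.006893 mol, which equals the excess n(LiOH).
So n(LiOH) consumed by the sample = 0.008143 - 0.006893 = 0.001250 mol.
n(C9H8O4) = 0.001250 / 2 = 0.0006248 mol.
mass C9H8O4 = 0.0006248 x 180.16 = 0.1126 g, so %C9H8O4 = 0.1126/0.1332 x 100 = 84.5%.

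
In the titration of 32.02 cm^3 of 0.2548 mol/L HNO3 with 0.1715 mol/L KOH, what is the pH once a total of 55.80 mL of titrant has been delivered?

12.21

n(acid) = 0.2548 x 0.03202 = 0.008159 mol; n(KOH) added = 0.1715 x 0.05580 = 0.009570 mol.
Base is in excess by 0.009570 - 0.008159 = 0.001411 mol in a total volume of 0.08782 L.
[OH^-] = 0.001411/0.08782 = 0.01607 M, so pOH = 1.79 and pH = 14.00 - 1.79 = 12.21.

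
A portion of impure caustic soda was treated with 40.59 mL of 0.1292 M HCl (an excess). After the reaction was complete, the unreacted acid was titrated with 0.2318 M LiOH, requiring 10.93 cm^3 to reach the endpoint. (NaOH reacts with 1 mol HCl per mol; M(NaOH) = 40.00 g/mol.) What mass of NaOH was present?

Total n(HCl) added = 0.1292 x 0.04059 = 0.005244 mol.
n(LiOH) used = 0.2318 x 0.01093 = 0.002534 mol, which equals the excess n(HCl).
So n(HCl) consumed by the sample = 0.005244 - 0.002534 = 0.002711 mol.
n(NaOH) = 0.002711 / 1 = 0.002711 mol.
mass = 0.002711 mol x 40.00 g/mol = 0.108 g.

0.108 g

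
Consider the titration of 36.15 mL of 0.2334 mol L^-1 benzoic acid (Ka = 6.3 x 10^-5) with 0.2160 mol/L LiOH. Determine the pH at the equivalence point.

n(C6H5COOH) = 0.2334 x 0.03615 = 0.008437 mol; V(LiOH) at equivalence = 0.008437/0.2160 = 0.03906 L.
At equivalence all the acid is converted to C6H5COO-; total volume = 0.03615 + 0.03906 = 0.07521 L, so [C6H5COO-] = 0.008437/0.07521 = 0.1122 M.
Kb = Kw/Ka = 1.0e-14 / 6.3 x 10^-5 = 1.59e-10.
[OH^-] = sqrt(Kb x [C6H5COO-]) = sqrt(1.59e-10 x 0.1122) = 4.22e-6 M.
pOH = 5.37, so pH = 14.00 - 5.37 = 8.63.

8.63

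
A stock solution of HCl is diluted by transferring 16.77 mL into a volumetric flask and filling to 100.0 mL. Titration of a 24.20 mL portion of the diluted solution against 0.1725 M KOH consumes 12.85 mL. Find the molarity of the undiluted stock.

n(KOH) = 0.1725 x 0.01285 = 0.002217 mol.
n(HCl) in the aliquot = 0.002217 mol.
[diluted HCl] = 0.002217 / 0.02420 = 0.09160 M.
Dilution factor = 100.0/16.77 = 5.963, so [stock] = 0.09160 x 5.963 = 0.546 M.

0.546 M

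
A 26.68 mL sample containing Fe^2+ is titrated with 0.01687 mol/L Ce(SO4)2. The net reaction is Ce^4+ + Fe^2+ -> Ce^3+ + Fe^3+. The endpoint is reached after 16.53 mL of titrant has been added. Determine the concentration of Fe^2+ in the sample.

n(Ce(SO4)2) = 0.01687 x 0.01653 = 0.0002789 mol.
From the balanced equation, 1 mol Ce(SO4)2 reacts with 1 mol Fe^2+, so n(Fe^2+) = 0.0002789 x 1/1 = 0.0002789 mol.
[Fe^2+] = 0.0002789 / 0.02668 L = 0.0105 M.

0.0105 M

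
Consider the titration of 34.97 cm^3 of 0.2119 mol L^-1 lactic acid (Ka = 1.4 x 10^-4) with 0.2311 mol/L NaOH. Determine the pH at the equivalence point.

n(HC3H5O3) = 0.2119 x 0.03497 = 0.007410 mol; V(NaOH) at equivalence = 0.007410/0.2311 = 0.03206 L.
At equivalence all the acid is converted to C3H5O3-; total volume = 0.03497 + 0.03206 = 0.06703 L, so [C3H5O3-] = 0.007410/0.06703 = 0.1105 M.
Kb = Kw/Ka = 1.0e-14 / 1.4 x 10^-4 = 7.14e-11.
[OH^-] = sqrt(Kb x [C3H5O3-]) = sqrt(7.14e-11 x 0.1105) = 2.81e-6 M.
pOH = 5.55, so pH = 14.00 - 5.55 = 8.45.

8.45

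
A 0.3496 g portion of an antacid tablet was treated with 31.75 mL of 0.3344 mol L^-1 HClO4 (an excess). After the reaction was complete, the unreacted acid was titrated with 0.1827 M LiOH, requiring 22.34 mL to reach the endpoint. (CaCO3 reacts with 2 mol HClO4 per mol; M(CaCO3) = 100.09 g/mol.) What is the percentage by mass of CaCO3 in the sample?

Total n(HClO4) added = 0.3344 x 0.03175 = 0.01062 mol.
n(LiOH) used = 0.1827 x 0.02234 = 0.004082 mol, which equals the excess n(HClO4).
So n(HClO4) consumed by the sample = 0.01062 - 0.004082 = 0.006536 mol.
n(CaCO3) = 0.006536 / 2 = 0.003268 mol.
mass CaCO3 = 0.003268 x 100.09 = 0.3271 g, so %CaCO3 = 0.3271/0.3496 x 100 = 93.6%.

93.6%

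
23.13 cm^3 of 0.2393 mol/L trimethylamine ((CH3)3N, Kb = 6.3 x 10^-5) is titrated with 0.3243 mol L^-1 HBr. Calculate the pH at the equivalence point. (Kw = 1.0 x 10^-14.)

n((CH3)3N) = 0.2393 x 0.02313 = 0.005535 mol; V(HBr) at equivalence = 0.005535/0.3243 = 0.01707 L.
At equivalence the base is fully converted to (CH3)3NH+; total volume = 0.04020 L, so [(CH3)3NH+] = 0.005535/0.04020 = 0.1377 M.
Ka((CH3)3NH+) = Kw/Kb = 1.0e-14 / 6.3 x 10^-5 = 1.59e-10.
[H^+] = sqrt(Ka x [(CH3)3NH+]) = sqrt(1.59e-10 x 0.1377) = 4.68e-6 M.
pH = -log(4.68e-6) = 5.33.

5.33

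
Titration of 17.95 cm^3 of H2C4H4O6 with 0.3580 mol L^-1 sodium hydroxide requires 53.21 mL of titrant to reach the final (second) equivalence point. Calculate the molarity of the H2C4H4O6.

n(NaOH) = 0.3580 x 0.05321 = 0.01905 mol.
At the final (second) equivalence point, 2 mol OH^- react per mol H2C4H4O6, so n(H2C4H4O6) = 0.01905 / 2 = 0.009525 mol.
[H2C4H4O6] = 0.009525 / 0.01795 L = 0.531 M.

0.531 M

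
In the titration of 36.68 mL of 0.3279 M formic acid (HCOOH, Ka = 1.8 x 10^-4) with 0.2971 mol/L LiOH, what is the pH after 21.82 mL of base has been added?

3.81

Initial n(HCOOH) = 0.3279 x 0.03668 = 0.01203 mol.
n(LiOH) added = 0.2971 x 0.02182 = 0.006483 mol, converting that many moles of HCOOH to HCOO-.
Remaining n(HCOOH) = 0.005545 mol; n(HCOO-) = 0.006483 mol.
By Henderson-Hasselbalch, pH = pKa + log([A^-]/[HA]) = 3.74 + log(0.006483/0.005545) = 3.74 + (+0.07) = 3.81.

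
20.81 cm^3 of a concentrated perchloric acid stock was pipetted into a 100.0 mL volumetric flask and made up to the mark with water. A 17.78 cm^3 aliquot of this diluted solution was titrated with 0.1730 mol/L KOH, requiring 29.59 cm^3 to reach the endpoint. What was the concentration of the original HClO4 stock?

1.38 M

n(KOH) = 0.1730 x 0.02959 = 0.005119 mol.
n(HClO4) in the aliquot = 0.005119 mol.
[diluted HClO4] = 0.005119 / 0.01778 = 0.2879 M.
Dilution factor = 100.0/20.81 = 4.805, so [stock] = 0.2879 x 4.805 = 1.38 M.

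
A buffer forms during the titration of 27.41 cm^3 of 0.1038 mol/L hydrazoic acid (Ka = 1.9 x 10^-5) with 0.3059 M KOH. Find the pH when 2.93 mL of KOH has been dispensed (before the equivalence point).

4.38

Initial n(HN3) = 0.1038 x 0.02741 = 0.002845 mol.
n(KOH) added = 0.3059 x 0.002930 = 0.0008963 mol, converting that many moles of HN3 to N3-.
Remaining n(HN3) = 0.001949 mol; n(N3-) = 0.0008963 mol.
By Henderson-Hasselbalch, pH = pKa + log([A^-]/[HA]) = 4.72 + log(0.0008963/0.001949) = 4.72 + (-0.34) = 4.38.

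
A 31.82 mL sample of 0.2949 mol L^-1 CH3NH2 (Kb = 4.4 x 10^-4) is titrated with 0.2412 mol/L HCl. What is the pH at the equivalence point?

5.76

n(CH3NH2) = 0.2949 x 0.03182 = 0.009384 mol; V(HCl) at equivalence = 0.009384/0.2412 = 0.03890 L.
At equivalence the base is fully converted to CH3NH3+; total volume = 0.07072 L, so [CH3NH3+] = 0.009384/0.07072 = 0.1327 M.
Ka(CH3NH3+) = Kw/Kb = 1.0e-14 / 4.4 x 10^-4 = 2.27e-11.
[H^+] = sqrt(Ka x [CH3NH3+]) = sqrt(2.27e-11 x 0.1327) = 1.74e-6 M.
pH = -log(1.74e-6) = 5.76.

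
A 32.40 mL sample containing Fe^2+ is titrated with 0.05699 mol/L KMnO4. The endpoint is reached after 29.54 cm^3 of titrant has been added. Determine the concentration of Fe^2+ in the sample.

n(KMnO4) = 0.05699 x 0.02954 = 0.001683 mol.
From the balanced equation, 1 mol KMnO4 reacts with 5 mol Fe^2+, so n(Fe^2+) = 0.001683 x 5/1 = 0.008417 mol.
[Fe^2+] = 0.008417 / 0.03240 L = 0.260 M.

0.260 M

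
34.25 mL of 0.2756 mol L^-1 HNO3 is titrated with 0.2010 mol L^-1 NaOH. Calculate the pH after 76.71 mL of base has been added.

n(acid) = 0.2756 x 0.03425 = 0.009439 mol; n(NaOH) added = 0.2010 x 0.07671 = 0.01542 mol.
Base is in excess by 0.01542 - 0.009439 = 0.005979 mol in a total volume of 0.1110 L.
[OH^-] = 0.005979/0.1110 = 0.05389 M, so pOH = 1.27 and pH = 14.00 - 1.27 = 12.73.

12.73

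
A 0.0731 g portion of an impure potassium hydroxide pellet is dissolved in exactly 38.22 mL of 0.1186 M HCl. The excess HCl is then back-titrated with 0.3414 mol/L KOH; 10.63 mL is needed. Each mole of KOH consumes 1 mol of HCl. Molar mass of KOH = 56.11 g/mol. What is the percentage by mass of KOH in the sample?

Total n(HCl) added = 0.1186 x 0.03822 = 0.004533 mol.
n(KOH) used = 0.3414 x 0.01063 = 0.003629 mol, which equals the excess n(HCl).
So n(HCl) consumed by the sample = 0.004533 - 0.003629 = 0.0009038 mol.
n(KOH) = 0.0009038 / 1 = 0.0009038 mol.
mass KOH = 0.0009038 x 56.11 = 0.05071 g, so %KOH = 0.05071/0.0731 x 100 = 69.4%.

69.4%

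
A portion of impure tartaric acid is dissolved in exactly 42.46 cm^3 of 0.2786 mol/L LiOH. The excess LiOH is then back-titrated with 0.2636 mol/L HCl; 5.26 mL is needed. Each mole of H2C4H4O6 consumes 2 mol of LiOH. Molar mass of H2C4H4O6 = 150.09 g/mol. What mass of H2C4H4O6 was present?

Total n(LiOH) added = 0.2786 x 0.04246 = 0.01183 mol.
n(HCl) used = 0.2636 x 0.005260 = 0.001387 mol, which equals the excess n(LiOH).
So n(LiOH) consumed by the sample = 0.01183 - 0.001387 = 0.01044 mol.
n(H2C4H4O6) = 0.01044 / 2 = 0.005221 mol.
mass = 0.005221 mol x 150.09 g/mol = 0.784 g.

0.784 g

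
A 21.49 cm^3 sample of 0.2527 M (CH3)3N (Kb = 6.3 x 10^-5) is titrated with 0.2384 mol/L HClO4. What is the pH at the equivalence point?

5.36

n((CH3)3N) = 0.2527 x 0.02149 = 0.005431 mol; V(HClO4) at equivalence = 0.005431/0.2384 = 0.02278 L.
At equivalence the base is fully converted to (CH3)3NH+; total volume = 0.04427 L, so [(CH3)3NH+] = 0.005431/0.04427 = 0.1227 M.
Ka((CH3)3NH+) = Kw/Kb = 1.0e-14 / 6.3 x 10^-5 = 1.59e-10.
[H^+] = sqrt(Ka x [(CH3)3NH+]) = sqrt(1.59e-10 x 0.1227) = 4.41e-6 M.
pH = -log(4.41e-6) = 5.36.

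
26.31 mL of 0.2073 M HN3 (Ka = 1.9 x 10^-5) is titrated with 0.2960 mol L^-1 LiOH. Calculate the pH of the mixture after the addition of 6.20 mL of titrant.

Initial n(HN3) = 0.2073 x 0.02631 = 0.005454 mol.
n(LiOH) added = 0.2960 x 0.006200 = 0.001835 mol, converting that many moles of HN3 to N3-.
Remaining n(HN3) = 0.003619 mol; n(N3-) = 0.001835 mol.
By Henderson-Hasselbalch, pH = pKa + log([A^-]/[HA]) = 4.72 + log(0.001835/0.003619) = 4.72 + (-0.29) = 4.43.

4.43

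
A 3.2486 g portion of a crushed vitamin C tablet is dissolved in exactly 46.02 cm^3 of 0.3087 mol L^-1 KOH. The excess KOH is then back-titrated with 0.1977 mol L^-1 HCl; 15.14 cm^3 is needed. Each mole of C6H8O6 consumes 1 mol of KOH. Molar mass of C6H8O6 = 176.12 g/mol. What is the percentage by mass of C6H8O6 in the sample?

Total n(KOH) added = 0.3087 x 0.04602 = 0.01421 mol.
n(HCl) used = 0.1977 x 0.01514 = 0.002993 mol, which equals the excess n(KOH).
So n(KOH) consumed by the sample = 0.01421 - 0.002993 = 0.01121 mol.
n(C6H8O6) = 0.01121 / 1 = 0.01121 mol.
mass C6H8O6 = 0.01121 x 176.12 = 1.975 g, so %C6H8O6 = 1.975/3.2486 x 100 = 60.8%.

60.8%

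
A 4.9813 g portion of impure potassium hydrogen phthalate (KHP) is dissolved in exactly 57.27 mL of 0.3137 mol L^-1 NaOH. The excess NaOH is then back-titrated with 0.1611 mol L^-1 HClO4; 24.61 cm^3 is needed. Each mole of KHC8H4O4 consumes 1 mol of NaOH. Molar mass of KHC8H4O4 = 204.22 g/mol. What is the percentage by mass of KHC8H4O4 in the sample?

Total n(NaOH) added = 0.3137 x 0.05727 = 0.01797 mol.
n(HClO4) used = 0.1611 x 0.02461 = 0.003965 mol, which equals the excess n(NaOH).
So n(NaOH) consumed by the sample = 0.01797 - 0.003965 = 0.01400 mol.
n(KHC8H4O4) = 0.01400 / 1 = 0.01400 mol.
mass KHC8H4O4 = 0.01400 x 204.22 = 2.859 g, so %KHC8H4O4 = 2.859/4.9813 x 100 = 57.4%.

57.4%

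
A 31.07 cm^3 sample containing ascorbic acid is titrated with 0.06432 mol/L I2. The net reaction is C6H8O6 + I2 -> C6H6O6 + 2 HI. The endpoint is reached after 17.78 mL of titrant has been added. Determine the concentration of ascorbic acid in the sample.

0.0368 M

n(I2) = 0.06432 x 0.01778 = 0.001144 mol.
From the balanced equation, 1 mol I2 reacts with 1 mol ascorbic acid, so n(ascorbic acid) = 0.001144 x 1/1 = 0.001144 mol.
[ascorbic acid] = 0.001144 / 0.03107 L = 0.0368 M.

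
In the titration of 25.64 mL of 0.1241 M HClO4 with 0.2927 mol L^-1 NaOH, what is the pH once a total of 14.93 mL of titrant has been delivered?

12.47

n(acid) = 0.1241 x 0.02564 = 0.003182 mol; n(NaOH) added = 0.2927 x 0.01493 = 0.004370 mol.
Base is in excess by 0.004370 - 0.003182 = 0.001188 mol in a total volume of 0.04057 L.
[OH^-] = 0.001188/0.04057 = 0.02928 M, so pOH = 1.53 and pH = 14.00 - 1.53 = 12.47.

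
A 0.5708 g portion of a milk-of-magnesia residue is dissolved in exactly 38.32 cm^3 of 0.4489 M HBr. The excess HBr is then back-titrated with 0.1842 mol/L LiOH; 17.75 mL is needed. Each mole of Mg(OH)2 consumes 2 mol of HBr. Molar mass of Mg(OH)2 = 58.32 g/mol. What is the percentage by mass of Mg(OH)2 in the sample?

71.2%

Total n(HBr) added = 0.4489 x 0.03832 = 0.01720 mol.
n(LiOH) used = 0.1842 x 0.01775 = 0.003270 mol, which equals the excess n(HBr).
So n(HBr) consumed by the sample = 0.01720 - 0.003270 = 0.01393 mol.
n(Mg(OH)2) = 0.01393 / 2 = 0.006966 mol.
mass Mg(OH)2 = 0.006966 x 58.32 = 0.4063 g, so %Mg(OH)2 = 0.4063/0.5708 x 100 = 71.2%.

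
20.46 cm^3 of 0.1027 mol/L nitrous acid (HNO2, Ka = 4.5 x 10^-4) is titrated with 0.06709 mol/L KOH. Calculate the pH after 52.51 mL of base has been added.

12.29

n(acid) = 0.1027 x 0.02046 = 0.002101 mol; n(KOH) added = 0.06709 x 0.05251 = 0.003523 mol.
Base is in excess by 0.003523 - 0.002101 = 0.001422 mol in a total volume of 0.07297 L.
[OH^-] = 0.001422/0.07297 = 0.01948 M, so pOH = 1.71 and pH = 14.00 - 1.71 = 12.29.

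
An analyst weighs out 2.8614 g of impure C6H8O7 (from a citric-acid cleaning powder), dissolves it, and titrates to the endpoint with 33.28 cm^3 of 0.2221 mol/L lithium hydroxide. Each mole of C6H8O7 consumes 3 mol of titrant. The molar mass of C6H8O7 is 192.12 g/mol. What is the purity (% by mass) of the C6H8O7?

16.5%

n(LiOH) = 0.2221 x 0.03328 = 0.007391 mol.
n(C6H8O7) = 0.007391 / 3 = 0.002464 mol.
mass of C6H8O7 = 0.002464 x 192.12 = 0.4734 g.
% purity = 0.4734 / 2.8614 x 100 = 16.5%.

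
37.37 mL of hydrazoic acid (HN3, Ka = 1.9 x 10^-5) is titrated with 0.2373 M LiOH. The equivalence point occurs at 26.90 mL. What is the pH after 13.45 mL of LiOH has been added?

13.45 mL is exactly half the equivalence volume (26.90/2), i.e. the half-equivalence point.
There, n(HA) = n(A^-), so pH = pKa = -log(1.9 x 10^-5) = 4.72.

4.72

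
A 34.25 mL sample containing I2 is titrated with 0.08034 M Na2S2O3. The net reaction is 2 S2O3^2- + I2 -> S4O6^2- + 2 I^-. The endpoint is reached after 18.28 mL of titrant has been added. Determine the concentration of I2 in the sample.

n(Na2S2O3) = 0.08034 x 0.01828 = 0.001469 mol.
From the balanced equation, 2 mol Na2S2O3 reacts with 1 mol I2, so n(I2) = 0.001469 x 1/2 = 0.0007343 mol.
[I2] = 0.0007343 / 0.03425 L = 0.0214 M.

0.0214 M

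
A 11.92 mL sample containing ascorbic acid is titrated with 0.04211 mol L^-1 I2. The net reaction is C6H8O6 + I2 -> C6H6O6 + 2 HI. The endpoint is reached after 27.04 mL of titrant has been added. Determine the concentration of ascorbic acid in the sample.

n(I2) = 0.04211 x 0.02704 = 0.001139 mol.
From the balanced equation, 1 mol I2 reacts with 1 mol ascorbic acid, so n(ascorbic acid) = 0.001139 x 1/1 = 0.001139 mol.
[ascorbic acid] = 0.001139 / 0.01192 L = 0.0955 M.

0.0955 M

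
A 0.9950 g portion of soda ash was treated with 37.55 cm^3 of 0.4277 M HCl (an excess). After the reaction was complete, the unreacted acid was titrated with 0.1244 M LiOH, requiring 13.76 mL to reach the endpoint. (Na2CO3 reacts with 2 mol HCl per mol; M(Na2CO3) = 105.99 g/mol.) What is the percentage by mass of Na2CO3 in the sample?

76.4%

Total n(HCl) added = 0.4277 x 0.03755 = 0.01606 mol.
n(LiOH) used = 0.1244 x 0.01376 = 0.001712 mol, which equals the excess n(HCl).
So n(HCl) consumed by the sample = 0.01606 - 0.001712 = 0.01435 mol.
n(Na2CO3) = 0.01435 / 2 = 0.007174 mol.
mass Na2CO3 = 0.007174 x 105.99 = 0.7604 g, so %Na2CO3 = 0.7604/0.9950 x 100 = 76.4%.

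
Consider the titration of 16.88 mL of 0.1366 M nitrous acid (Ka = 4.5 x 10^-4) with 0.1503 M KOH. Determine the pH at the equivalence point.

8.10

n(HNO2) = 0.1366 x 0.01688 = 0.002306 mol; V(KOH) at equivalence = 0.002306/0.1503 = 0.01534 L.
At equivalence all the acid is converted to NO2-; total volume = 0.01688 + 0.01534 = 0.03222 L, so [NO2-] = 0.002306/0.03222 = 0.07156 M.
Kb = Kw/Ka = 1.0e-14 / 4.5 x 10^-4 = 2.22e-11.
[OH^-] = sqrt(Kb x [NO2-]) = sqrt(2.22e-11 x 0.07156) = 1.26e-6 M.
pOH = 5.90, so pH = 14.00 - 5.90 = 8.10.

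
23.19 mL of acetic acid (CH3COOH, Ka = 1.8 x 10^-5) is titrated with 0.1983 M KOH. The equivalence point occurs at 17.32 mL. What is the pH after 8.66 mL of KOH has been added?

4.74

8.66 mL is exactly half the equivalence volume (17.32/2), i.e. the half-equivalence point.
There, n(HA) = n(A^-), so pH = pKa = -log(1.8 x 10^-5) = 4.74.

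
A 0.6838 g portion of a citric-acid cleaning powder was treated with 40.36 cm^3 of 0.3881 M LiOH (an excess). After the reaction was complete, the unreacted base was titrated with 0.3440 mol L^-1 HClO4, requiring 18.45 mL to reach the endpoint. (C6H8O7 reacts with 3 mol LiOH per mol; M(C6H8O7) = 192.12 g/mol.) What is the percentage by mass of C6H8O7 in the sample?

87.3%

Total n(LiOH) added = 0.3881 x 0.04036 = 0.01566 mol.
n(HClO4) used = 0.3440 x 0.01845 = 0.006347 mol, which equals the excess n(LiOH).
So n(LiOH) consumed by the sample = 0.01566 - 0.006347 = 0.009317 mol.
n(C6H8O7) = 0.009317 / 3 = 0.003106 mol.
mass C6H8O7 = 0.003106 x 192.12 = 0.5967 g, so %C6H8O7 = 0.5967/0.6838 x 100 = 87.3%.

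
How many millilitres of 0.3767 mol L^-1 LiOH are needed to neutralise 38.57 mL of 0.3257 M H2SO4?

n(H2SO4) = 0.3257 mol/L x 0.03857 L = 0.01256 mol.
The neutralisation is 1 H2SO4 : 2 LiOH, so n(LiOH) = 0.01256 x 2/1 = 0.02512 mol.
V(LiOH) = 0.02512 / 0.3767 = 0.06670 L = 66.7 mL.

66.7 mL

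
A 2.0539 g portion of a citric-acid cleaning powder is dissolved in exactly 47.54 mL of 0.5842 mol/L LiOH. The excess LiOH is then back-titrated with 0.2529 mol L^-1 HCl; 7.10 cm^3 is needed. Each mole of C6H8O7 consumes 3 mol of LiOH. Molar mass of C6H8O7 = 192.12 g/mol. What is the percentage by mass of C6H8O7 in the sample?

Total n(LiOH) added = 0.5842 x 0.04754 = 0.02777 mol.
n(HCl) used = 0.2529 x 0.007100 = 0.001796 mol, which equals the excess n(LiOH).
So n(LiOH) consumed by the sample = 0.02777 - 0.001796 = 0.02598 mol.
n(C6H8O7) = 0.02598 / 3 = 0.008659 mol.
mass C6H8O7 = 0.008659 x 192.12 = 1.664 g, so %C6H8O7 = 1.664/2.0539 x 100 = 81.0%.

81.0%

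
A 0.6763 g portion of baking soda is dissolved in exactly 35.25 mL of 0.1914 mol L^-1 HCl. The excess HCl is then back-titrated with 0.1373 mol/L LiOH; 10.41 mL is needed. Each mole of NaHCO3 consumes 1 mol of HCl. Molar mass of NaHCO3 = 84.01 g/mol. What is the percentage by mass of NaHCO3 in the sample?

66.1%

Total n(HCl) added = 0.1914 x 0.03525 = 0.006747 mol.
n(LiOH) used = 0.1373 x 0.01041 = 0.001429 mol, which equals the excess n(HCl).
So n(HCl) consumed by the sample = 0.006747 - 0.001429 = 0.005318 mol.
n(NaHCO3) = 0.005318 / 1 = 0.005318 mol.
mass NaHCO3 = 0.005318 x 84.01 = 0.4467 g, so %NaHCO3 = 0.4467/0.6763 x 100 = 66.1%.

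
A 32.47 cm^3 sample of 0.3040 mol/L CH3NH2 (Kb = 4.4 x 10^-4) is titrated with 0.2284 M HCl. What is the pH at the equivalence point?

n(CH3NH2) = 0.3040 x 0.03247 = 0.009871 mol; V(HCl) at equivalence = 0.009871/0.2284 = 0.04322 L.
At equivalence the base is fully converted to CH3NH3+; total volume = 0.07569 L, so [CH3NH3+] = 0.009871/0.07569 = 0.1304 M.
Ka(CH3NH3+) = Kw/Kb = 1.0e-14 / 4.4 x 10^-4 = 2.27e-11.
[H^+] = sqrt(Ka x [CH3NH3+]) = sqrt(2.27e-11 x 0.1304) = 1.72e-6 M.
pH = -log(1.72e-6) = 5.76.

5.76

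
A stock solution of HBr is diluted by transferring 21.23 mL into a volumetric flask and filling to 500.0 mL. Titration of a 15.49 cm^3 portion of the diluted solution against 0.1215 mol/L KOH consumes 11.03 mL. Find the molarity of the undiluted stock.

n(KOH) = 0.1215 x 0.01103 = 0.001340 mol.
n(HBr) in the aliquot = 0.001340 mol.
[diluted HBr] = 0.001340 / 0.01549 = 0.08652 M.
Dilution factor = 500.0/21.23 = 23.55, so [stock] = 0.08652 x 23.55 = 2.04 M.

2.04 M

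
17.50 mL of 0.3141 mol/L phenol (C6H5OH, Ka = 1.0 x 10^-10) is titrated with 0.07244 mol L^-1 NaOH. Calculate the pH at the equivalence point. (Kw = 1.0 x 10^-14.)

11.38

n(C6H5OH) = 0.3141 x 0.01750 = 0.005497 mol; V(NaOH) at equivalence = 0.005497/0.07244 = 0.07588 L.
At equivalence all the acid is converted to C6H5O-; total volume = 0.01750 + 0.07588 = 0.09338 L, so [C6H5O-] = 0.005497/0.09338 = 0.05886 M.
Kb = Kw/Ka = 1.0e-14 / 1.0 x 10^-10 = 0.000100.
[OH^-] = sqrt(Kb x [C6H5O-]) = sqrt(0.000100 x 0.05886) = 0.00243 M.
pOH = 2.62, so pH = 14.00 - 2.62 = 11.38.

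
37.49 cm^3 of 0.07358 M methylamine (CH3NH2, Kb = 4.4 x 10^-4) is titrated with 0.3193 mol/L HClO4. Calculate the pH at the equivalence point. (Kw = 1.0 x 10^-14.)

n(CH3NH2) = 0.07358 x 0.03749 = 0.002759 mol; V(HClO4) at equivalence = 0.002759/0.3193 = 0.008639 L.
At equivalence the base is fully converted to CH3NH3+; total volume = 0.04613 L, so [CH3NH3+] = 0.002759/0.04613 = 0.05980 M.
Ka(CH3NH3+) = Kw/Kb = 1.0e-14 / 4.4 x 10^-4 = 2.27e-11.
[H^+] = sqrt(Ka x [CH3NH3+]) = sqrt(2.27e-11 x 0.05980) = 1.17e-6 M.
pH = -log(1.17e-6) = 5.93.

5.93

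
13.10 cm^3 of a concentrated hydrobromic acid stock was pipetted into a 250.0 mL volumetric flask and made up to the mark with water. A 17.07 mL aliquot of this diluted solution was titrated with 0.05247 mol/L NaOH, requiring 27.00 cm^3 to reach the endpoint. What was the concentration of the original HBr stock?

1.58 M

n(NaOH) = 0.05247 x 0.02700 = 0.001417 mol.
n(HBr) in the aliquot = 0.001417 mol.
[diluted HBr] = 0.001417 / 0.01707 = 0.08299 M.
Dilution factor = 250.0/13.10 = 19.08, so [stock] = 0.08299 x 19.08 = 1.58 M.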